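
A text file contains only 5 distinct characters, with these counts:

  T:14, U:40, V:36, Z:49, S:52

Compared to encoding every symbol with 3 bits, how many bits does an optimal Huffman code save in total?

Fixed-length: 3 bits × 191 symbols = 573 bits.
Huffman merges:
T(14) + V(36) → 50
U(40) + Z(49) → 89
50 + S(52) → 102
89 + 102 → 191
Huffman total = 50 + 89 + 102 + 191 = 432 bits.
Saving = 573 − 432 = 141 bits.

141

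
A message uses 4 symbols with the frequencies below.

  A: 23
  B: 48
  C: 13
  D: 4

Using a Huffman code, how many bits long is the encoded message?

Build the Huffman tree bottom-up:
D(4) + C(13) → 17
17 + A(23) → 40
40 + B(48) → 88
Total encoded bits = sum of merged weights = 17 + 40 + 88 = 145.

145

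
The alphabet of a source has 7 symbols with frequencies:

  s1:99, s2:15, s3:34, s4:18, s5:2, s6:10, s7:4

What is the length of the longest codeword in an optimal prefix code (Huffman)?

Merge the two lowest-weight nodes at each step:
merge s5(2) and s7(4): 6
merge 6 and s6(10): 16
merge s2(15) and 16: 31
merge s4(18) and 31: 49
merge s3(34) and 49: 83
merge 83 and s1(99): 182
Maximum depth reached is 6.

6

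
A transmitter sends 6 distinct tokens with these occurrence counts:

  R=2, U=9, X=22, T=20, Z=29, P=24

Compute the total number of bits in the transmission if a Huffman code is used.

254

Build the Huffman tree bottom-up:
merge R(2) and U(9): 11
merge 11 and T(20): 31
merge X(22) and P(24): 46
merge Z(29) and 31: 60
merge 46 and 60: 106
The encoded length is the sum of every internal node's weight: 11 + 31 + 46 + 60 + 106 = 254 bits.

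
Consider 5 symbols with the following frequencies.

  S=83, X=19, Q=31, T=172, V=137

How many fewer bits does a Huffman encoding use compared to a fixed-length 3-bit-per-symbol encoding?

Fixed-length: 3 bits × 442 symbols = 1326 bits.
Huffman merges:
X(19) + Q(31) → 50
50 + S(83) → 133
133 + V(137) → 270
T(172) + 270 → 442
Huffman total = 50 + 133 + 270 + 442 = 895 bits.
Saving = 1326 − 895 = 431 bits.

431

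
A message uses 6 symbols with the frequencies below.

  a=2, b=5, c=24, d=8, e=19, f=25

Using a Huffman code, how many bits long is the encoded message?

Greedily combine the two least-frequent nodes:
combine a(2), b(5) → 7
combine 7, d(8) → 15
combine 15, e(19) → 34
combine c(24), f(25) → 49
combine 34, 49 → 83
The encoded length is the sum of every internal node's weight: 7 + 15 + 34 + 49 + 83 = 188 bits.

188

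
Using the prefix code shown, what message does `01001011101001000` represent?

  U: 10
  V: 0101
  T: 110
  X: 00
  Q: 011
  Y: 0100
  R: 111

Read left to right; each codeword is recognised as soon as it completes (prefix code):
  0100→Y | 10→U | 111→R | 0100→Y | 10→U | 00→X
Decoded message: YURYUX

YURYUX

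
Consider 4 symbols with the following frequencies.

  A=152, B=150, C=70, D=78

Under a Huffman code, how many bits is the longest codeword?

3

Merge the two lowest-weight nodes at each step:
combine C(70), D(78) → 148
combine 148, B(150) → 298
combine A(152), 298 → 450
Maximum depth reached is 3.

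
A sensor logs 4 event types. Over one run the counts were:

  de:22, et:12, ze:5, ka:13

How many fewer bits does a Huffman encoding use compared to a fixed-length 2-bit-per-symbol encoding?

Fixed-length: 2 bits × 52 symbols = 104 bits.
Huffman merges:
combine ze(5), et(12) → 17
combine ka(13), 17 → 30
combine de(22), 30 → 52
Huffman total = 17 + 30 + 52 = 99 bits.
Saving = 104 − 99 = 5 bits.

5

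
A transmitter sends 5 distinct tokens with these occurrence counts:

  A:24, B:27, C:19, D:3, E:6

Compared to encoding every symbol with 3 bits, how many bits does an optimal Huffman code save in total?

70

Fixed-length: 3 bits × 79 symbols = 237 bits.
Huffman merges:
combine D(3), E(6) → 9
combine 9, C(19) → 28
combine A(24), B(27) → 51
combine 28, 51 → 79
Huffman total = 9 + 28 + 51 + 79 = 167 bits.
Saving = 237 − 167 = 70 bits.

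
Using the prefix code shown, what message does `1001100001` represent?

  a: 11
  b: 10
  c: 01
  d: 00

Read left to right; each codeword is recognised as soon as it completes (prefix code):
  10→b | 01→c | 10→b | 00→d | 01→c
Decoded message: bcbdc

bcbdc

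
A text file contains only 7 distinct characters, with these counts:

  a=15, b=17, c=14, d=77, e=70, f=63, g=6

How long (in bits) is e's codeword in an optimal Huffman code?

2

Repeatedly merge the two smallest:
g(6) + c(14) → 20
a(15) + b(17) → 32
20 + 32 → 52
52 + f(63) → 115
e(70) + d(77) → 147
115 + 147 → 262
The subtree containing e is merged 2 times, so code length = 2.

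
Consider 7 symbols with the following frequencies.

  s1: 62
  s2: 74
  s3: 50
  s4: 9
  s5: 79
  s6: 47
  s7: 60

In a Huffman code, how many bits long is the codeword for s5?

2

Repeatedly merge the two smallest:
combine s4(9), s6(47) → 56
combine s3(50), 56 → 106
combine s7(60), s1(62) → 122
combine s2(74), s5(79) → 153
combine 106, 122 → 228
combine 153, 228 → 381
s5's leaf is at depth 2, giving a 2-bit codeword.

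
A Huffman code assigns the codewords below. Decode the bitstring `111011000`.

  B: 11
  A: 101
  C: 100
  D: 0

BACD

Read left to right; each codeword is recognised as soon as it completes (prefix code):
  11→B | 101→A | 100→C | 0→D
Decoded message: BACD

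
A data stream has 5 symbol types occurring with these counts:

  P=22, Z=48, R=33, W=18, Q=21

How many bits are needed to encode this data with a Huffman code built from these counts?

323

Build the Huffman tree bottom-up:
combine W(18), Q(21) → 39
combine P(22), R(33) → 55
combine 39, Z(48) → 87
combine 55, 87 → 142
Total encoded bits = sum of merged weights = 39 + 55 + 87 + 142 = 323.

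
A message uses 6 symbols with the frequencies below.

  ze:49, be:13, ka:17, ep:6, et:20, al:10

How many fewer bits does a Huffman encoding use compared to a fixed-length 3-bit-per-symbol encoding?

82

Fixed-length: 3 bits × 115 symbols = 345 bits.
Huffman merges:
ep(6) + al(10) → 16
be(13) + 16 → 29
ka(17) + et(20) → 37
29 + 37 → 66
ze(49) + 66 → 115
Huffman total = 16 + 29 + 37 + 66 + 115 = 263 bits.
Saving = 345 − 263 = 82 bits.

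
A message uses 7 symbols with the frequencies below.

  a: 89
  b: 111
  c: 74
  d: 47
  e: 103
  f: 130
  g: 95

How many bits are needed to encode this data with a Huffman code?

Merge the two smallest weights repeatedly:
d(47) + c(74) → 121
a(89) + g(95) → 184
e(103) + b(111) → 214
121 + f(130) → 251
184 + 214 → 398
251 + 398 → 649
Each symbol's bit-cost is frequency × depth; summing gives 1817 bits (equivalently 121 + 184 + 214 + 251 + 398 + 649).

1817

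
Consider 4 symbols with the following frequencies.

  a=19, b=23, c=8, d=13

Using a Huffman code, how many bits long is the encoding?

Merge the two smallest weights repeatedly:
c(8) + d(13) → 21
a(19) + 21 → 40
b(23) + 40 → 63
Total encoded bits = sum of merged weights = 21 + 40 + 63 = 124.

124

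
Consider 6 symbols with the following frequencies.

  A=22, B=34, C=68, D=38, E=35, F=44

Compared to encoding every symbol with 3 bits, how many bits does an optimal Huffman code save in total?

112

Fixed-length: 3 bits × 241 symbols = 723 bits.
Huffman merges:
merge A(22) and B(34): 56
merge E(35) and D(38): 73
merge F(44) and 56: 100
merge C(68) and 73: 141
merge 100 and 141: 241
Huffman total = 56 + 73 + 100 + 141 + 241 = 611 bits.
Saving = 723 − 611 = 112 bits.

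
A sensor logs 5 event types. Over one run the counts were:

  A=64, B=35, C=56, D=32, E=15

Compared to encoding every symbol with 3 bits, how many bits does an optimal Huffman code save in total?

155

Fixed-length: 3 bits × 202 symbols = 606 bits.
Huffman merges:
E(15) + D(32) → 47
B(35) + 47 → 82
C(56) + A(64) → 120
82 + 120 → 202
Huffman total = 47 + 82 + 120 + 202 = 451 bits.
Saving = 606 − 451 = 155 bits.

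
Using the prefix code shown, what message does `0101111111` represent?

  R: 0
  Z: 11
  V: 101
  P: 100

Read left to right; each codeword is recognised as soon as it completes (prefix code):
  0→R | 101→V | 11→Z | 11→Z | 11→Z
Decoded message: RVZZZ

RVZZZ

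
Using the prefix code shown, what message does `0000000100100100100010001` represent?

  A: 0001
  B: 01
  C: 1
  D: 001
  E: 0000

EADDDAA

Read left to right; each codeword is recognised as soon as it completes (prefix code):
  0000→E | 0001→A | 001→D | 001→D | 001→D | 0001→A | 0001→A
Decoded message: EADDDAA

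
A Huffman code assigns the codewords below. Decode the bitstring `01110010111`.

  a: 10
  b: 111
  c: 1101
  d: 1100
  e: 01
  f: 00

Read left to right; each codeword is recognised as soon as it completes (prefix code):
  01→e | 1100→d | 10→a | 111→b
Decoded message: edab

edab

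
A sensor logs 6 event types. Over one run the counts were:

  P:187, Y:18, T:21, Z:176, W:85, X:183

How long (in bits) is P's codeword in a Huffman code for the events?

2

Huffman merges, smallest pair first:
Y(18) + T(21) → 39
39 + W(85) → 124
124 + Z(176) → 300
X(183) + P(187) → 370
300 + 370 → 670
P's leaf is at depth 2, giving a 2-bit codeword.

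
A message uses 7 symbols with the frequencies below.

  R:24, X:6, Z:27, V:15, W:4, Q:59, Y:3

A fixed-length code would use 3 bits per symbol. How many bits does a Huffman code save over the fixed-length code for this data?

Fixed-length: 3 bits × 138 symbols = 414 bits.
Huffman merges:
Y(3) + W(4) → 7
X(6) + 7 → 13
13 + V(15) → 28
R(24) + Z(27) → 51
28 + 51 → 79
Q(59) + 79 → 138
Huffman total = 7 + 13 + 28 + 51 + 79 + 138 = 316 bits.
Saving = 414 − 316 = 98 bits.

98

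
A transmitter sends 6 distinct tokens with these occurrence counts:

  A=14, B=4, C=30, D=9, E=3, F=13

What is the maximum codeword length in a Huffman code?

Merge the two lowest-weight nodes at each step:
merge E(3) and B(4): 7
merge 7 and D(9): 16
merge F(13) and A(14): 27
merge 16 and 27: 43
merge C(30) and 43: 73
Maximum depth reached is 4.

4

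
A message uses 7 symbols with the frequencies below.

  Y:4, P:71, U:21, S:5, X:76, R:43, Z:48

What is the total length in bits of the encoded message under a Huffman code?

Merge the two smallest weights repeatedly:
merge Y(4) and S(5): 9
merge 9 and U(21): 30
merge 30 and R(43): 73
merge Z(48) and P(71): 119
merge 73 and X(76): 149
merge 119 and 149: 268
Each symbol's bit-cost is frequency × depth; summing gives 648 bits (equivalently 9 + 30 + 73 + 119 + 149 + 268).

648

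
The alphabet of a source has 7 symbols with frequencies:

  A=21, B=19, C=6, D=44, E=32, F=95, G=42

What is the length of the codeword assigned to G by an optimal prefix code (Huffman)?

3

Huffman merges, smallest pair first:
merge C(6) and B(19): 25
merge A(21) and 25: 46
merge E(32) and G(42): 74
merge D(44) and 46: 90
merge 74 and 90: 164
merge F(95) and 164: 259
The subtree containing G is merged 3 times, so code length = 3.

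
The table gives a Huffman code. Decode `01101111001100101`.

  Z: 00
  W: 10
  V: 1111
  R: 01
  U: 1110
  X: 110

Read left to right; each codeword is recognised as soon as it completes (prefix code):
  01→R | 10→W | 1111→V | 00→Z | 110→X | 01→R | 01→R
Decoded message: RWVZXRR

RWVZXRR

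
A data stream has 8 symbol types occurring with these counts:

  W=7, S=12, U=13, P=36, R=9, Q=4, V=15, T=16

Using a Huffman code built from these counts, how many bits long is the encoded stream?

311

Greedily combine the two least-frequent nodes:
Q(4) + W(7) → 11
R(9) + 11 → 20
S(12) + U(13) → 25
V(15) + T(16) → 31
20 + 25 → 45
31 + P(36) → 67
45 + 67 → 112
The encoded length is the sum of every internal node's weight: 11 + 20 + 25 + 31 + 45 + 67 + 112 = 311 bits.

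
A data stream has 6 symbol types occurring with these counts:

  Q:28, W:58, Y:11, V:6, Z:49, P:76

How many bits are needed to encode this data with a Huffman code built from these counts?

518

Greedily combine the two least-frequent nodes:
V(6) + Y(11) → 17
17 + Q(28) → 45
45 + Z(49) → 94
W(58) + P(76) → 134
94 + 134 → 228
Total encoded bits = sum of merged weights = 17 + 45 + 94 + 134 + 228 = 518.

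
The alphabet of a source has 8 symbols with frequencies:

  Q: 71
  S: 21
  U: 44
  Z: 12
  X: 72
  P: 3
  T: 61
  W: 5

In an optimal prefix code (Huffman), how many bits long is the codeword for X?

2

Build the tree from the bottom:
P(3) + W(5) → 8
8 + Z(12) → 20
20 + S(21) → 41
41 + U(44) → 85
T(61) + Q(71) → 132
X(72) + 85 → 157
132 + 157 → 289
X's leaf is at depth 2, giving a 2-bit codeword.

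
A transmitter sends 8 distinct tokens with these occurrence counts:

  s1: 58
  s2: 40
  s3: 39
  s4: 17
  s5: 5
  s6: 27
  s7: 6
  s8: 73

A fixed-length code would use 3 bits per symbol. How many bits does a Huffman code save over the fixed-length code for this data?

Fixed-length: 3 bits × 265 symbols = 795 bits.
Huffman merges:
merge s5(5) and s7(6): 11
merge 11 and s4(17): 28
merge s6(27) and 28: 55
merge s3(39) and s2(40): 79
merge 55 and s1(58): 113
merge s8(73) and 79: 152
merge 113 and 152: 265
Huffman total = 11 + 28 + 55 + 79 + 113 + 152 + 265 = 703 bits.
Saving = 795 − 703 = 92 bits.

92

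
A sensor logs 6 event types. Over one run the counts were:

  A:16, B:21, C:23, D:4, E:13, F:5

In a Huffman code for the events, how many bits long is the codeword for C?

2

Build the tree from the bottom:
combine D(4), F(5) → 9
combine 9, E(13) → 22
combine A(16), B(21) → 37
combine 22, C(23) → 45
combine 37, 45 → 82
The subtree containing C is merged 2 times, so code length = 2.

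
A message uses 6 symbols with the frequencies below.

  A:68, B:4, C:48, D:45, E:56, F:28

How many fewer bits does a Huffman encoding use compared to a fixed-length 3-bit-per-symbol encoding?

Fixed-length: 3 bits × 249 symbols = 747 bits.
Huffman merges:
combine B(4), F(28) → 32
combine 32, D(45) → 77
combine C(48), E(56) → 104
combine A(68), 77 → 145
combine 104, 145 → 249
Huffman total = 32 + 77 + 104 + 145 + 249 = 607 bits.
Saving = 747 − 607 = 140 bits.

140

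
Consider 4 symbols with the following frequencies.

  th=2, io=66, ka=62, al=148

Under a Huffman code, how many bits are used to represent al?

1

Repeatedly merge the two smallest:
combine th(2), ka(62) → 64
combine 64, io(66) → 130
combine 130, al(148) → 278
al is merged only at the final step, so code length = 1.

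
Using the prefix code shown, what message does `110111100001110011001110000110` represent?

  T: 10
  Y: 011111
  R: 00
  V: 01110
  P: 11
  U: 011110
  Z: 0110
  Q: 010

PURVZVRZ

Read left to right; each codeword is recognised as soon as it completes (prefix code):
  11→P | 011110→U | 00→R | 01110→V | 0110→Z | 01110→V | 00→R | 0110→Z
Decoded message: PURVZVRZ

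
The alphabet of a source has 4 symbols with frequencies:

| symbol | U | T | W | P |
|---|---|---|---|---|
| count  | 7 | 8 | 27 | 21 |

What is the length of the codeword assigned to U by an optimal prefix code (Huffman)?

3

Repeatedly merge the two smallest:
U(7) + T(8) → 15
15 + P(21) → 36
W(27) + 36 → 63
U's leaf is at depth 3, giving a 3-bit codeword.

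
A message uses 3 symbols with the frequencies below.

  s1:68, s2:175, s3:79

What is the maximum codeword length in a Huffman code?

Merge the two lowest-weight nodes at each step:
s1(68) + s3(79) → 147
147 + s2(175) → 322
Maximum depth reached is 2.

2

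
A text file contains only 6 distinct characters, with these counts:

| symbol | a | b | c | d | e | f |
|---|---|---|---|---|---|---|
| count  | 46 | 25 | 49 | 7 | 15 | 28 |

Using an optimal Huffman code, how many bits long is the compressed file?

Merge the two smallest weights repeatedly:
d(7) + e(15) → 22
22 + b(25) → 47
f(28) + a(46) → 74
47 + c(49) → 96
74 + 96 → 170
The encoded length is the sum of every internal node's weight: 22 + 47 + 74 + 96 + 170 = 409 bits.

409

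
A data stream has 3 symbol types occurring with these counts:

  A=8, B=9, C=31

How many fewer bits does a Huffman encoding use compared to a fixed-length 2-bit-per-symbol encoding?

31

Fixed-length: 2 bits × 48 symbols = 96 bits.
Huffman merges:
A(8) + B(9) → 17
17 + C(31) → 48
Huffman total = 17 + 48 = 65 bits.
Saving = 96 − 65 = 31 bits.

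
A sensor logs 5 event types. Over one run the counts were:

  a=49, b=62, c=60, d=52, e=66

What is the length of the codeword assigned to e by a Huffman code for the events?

2

Build the tree from the bottom:
a(49) + d(52) → 101
c(60) + b(62) → 122
e(66) + 101 → 167
122 + 167 → 289
e sits 2 levels below the root, so its codeword is 2 bits.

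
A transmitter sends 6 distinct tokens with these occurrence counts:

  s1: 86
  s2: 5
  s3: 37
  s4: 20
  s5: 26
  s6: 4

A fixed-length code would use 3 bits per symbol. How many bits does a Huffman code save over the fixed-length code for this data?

Fixed-length: 3 bits × 178 symbols = 534 bits.
Huffman merges:
s6(4) + s2(5) → 9
9 + s4(20) → 29
s5(26) + 29 → 55
s3(37) + 55 → 92
s1(86) + 92 → 178
Huffman total = 9 + 29 + 55 + 92 + 178 = 363 bits.
Saving = 534 − 363 = 171 bits.

171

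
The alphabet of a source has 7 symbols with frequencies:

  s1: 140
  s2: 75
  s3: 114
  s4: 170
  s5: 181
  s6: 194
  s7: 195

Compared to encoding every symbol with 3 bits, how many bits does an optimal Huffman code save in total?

200

Fixed-length: 3 bits × 1069 symbols = 3207 bits.
Huffman merges:
s2(75) + s3(114) → 189
s1(140) + s4(170) → 310
s5(181) + 189 → 370
s6(194) + s7(195) → 389
310 + 370 → 680
389 + 680 → 1069
Huffman total = 189 + 310 + 370 + 389 + 680 + 1069 = 3007 bits.
Saving = 3207 − 3007 = 200 bits.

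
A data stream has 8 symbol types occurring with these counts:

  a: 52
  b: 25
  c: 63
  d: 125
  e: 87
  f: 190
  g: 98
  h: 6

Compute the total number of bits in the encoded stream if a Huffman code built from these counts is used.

1737

Build the Huffman tree bottom-up:
merge h(6) and b(25): 31
merge 31 and a(52): 83
merge c(63) and 83: 146
merge e(87) and g(98): 185
merge d(125) and 146: 271
merge 185 and f(190): 375
merge 271 and 375: 646
The encoded length is the sum of every internal node's weight: 31 + 83 + 146 + 185 + 271 + 375 + 646 = 1737 bits.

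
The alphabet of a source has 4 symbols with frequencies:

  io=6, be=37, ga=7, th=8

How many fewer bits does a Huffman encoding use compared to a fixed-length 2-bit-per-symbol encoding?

24

Fixed-length: 2 bits × 58 symbols = 116 bits.
Huffman merges:
combine io(6), ga(7) → 13
combine th(8), 13 → 21
combine 21, be(37) → 58
Huffman total = 13 + 21 + 58 = 92 bits.
Saving = 116 − 92 = 24 bits.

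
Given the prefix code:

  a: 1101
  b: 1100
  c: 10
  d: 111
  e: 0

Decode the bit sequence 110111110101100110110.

Read left to right; each codeword is recognised as soon as it completes (prefix code):
  1101→a | 111→d | 10→c | 10→c | 1100→b | 1101→a | 10→c
Decoded message: adccbac

adccbac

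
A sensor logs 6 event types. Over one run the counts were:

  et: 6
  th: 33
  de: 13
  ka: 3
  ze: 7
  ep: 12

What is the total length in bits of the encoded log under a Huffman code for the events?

165

Merge the two smallest weights repeatedly:
ka(3) + et(6) → 9
ze(7) + 9 → 16
ep(12) + de(13) → 25
16 + 25 → 41
th(33) + 41 → 74
Each symbol's bit-cost is frequency × depth; summing gives 165 bits (equivalently 9 + 16 + 25 + 41 + 74).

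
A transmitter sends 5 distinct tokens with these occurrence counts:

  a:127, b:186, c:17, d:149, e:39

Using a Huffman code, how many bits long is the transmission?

Greedily combine the two least-frequent nodes:
combine c(17), e(39) → 56
combine 56, a(127) → 183
combine d(149), 183 → 332
combine b(186), 332 → 518
The encoded length is the sum of every internal node's weight: 56 + 183 + 332 + 518 = 1089 bits.

1089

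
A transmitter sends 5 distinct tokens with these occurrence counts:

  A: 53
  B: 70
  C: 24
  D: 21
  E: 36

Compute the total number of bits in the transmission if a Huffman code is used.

453

Merge the two smallest weights repeatedly:
merge D(21) and C(24): 45
merge E(36) and 45: 81
merge A(53) and B(70): 123
merge 81 and 123: 204
The encoded length is the sum of every internal node's weight: 45 + 81 + 123 + 204 = 453 bits.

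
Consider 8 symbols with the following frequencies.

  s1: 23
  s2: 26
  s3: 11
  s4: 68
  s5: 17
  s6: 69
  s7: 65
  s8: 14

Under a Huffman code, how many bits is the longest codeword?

Merge the two lowest-weight nodes at each step:
combine s3(11), s8(14) → 25
combine s5(17), s1(23) → 40
combine 25, s2(26) → 51
combine 40, 51 → 91
combine s7(65), s4(68) → 133
combine s6(69), 91 → 160
combine 133, 160 → 293
The rarest symbols sit at the bottom; the longest codeword is 5 bits.

5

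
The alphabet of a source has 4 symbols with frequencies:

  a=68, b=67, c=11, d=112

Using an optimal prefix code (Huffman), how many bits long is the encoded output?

Greedily combine the two least-frequent nodes:
combine c(11), b(67) → 78
combine a(68), 78 → 146
combine d(112), 146 → 258
The encoded length is the sum of every internal node's weight: 78 + 146 + 258 = 482 bits.

482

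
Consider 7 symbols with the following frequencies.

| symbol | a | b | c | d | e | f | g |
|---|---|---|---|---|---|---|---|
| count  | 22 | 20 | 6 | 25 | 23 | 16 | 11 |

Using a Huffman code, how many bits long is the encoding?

Greedily combine the two least-frequent nodes:
merge c(6) and g(11): 17
merge f(16) and 17: 33
merge b(20) and a(22): 42
merge e(23) and d(25): 48
merge 33 and 42: 75
merge 48 and 75: 123
The encoded length is the sum of every internal node's weight: 17 + 33 + 42 + 48 + 75 + 123 = 338 bits.

338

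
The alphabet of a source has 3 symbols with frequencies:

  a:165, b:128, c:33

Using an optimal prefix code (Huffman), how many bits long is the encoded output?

487

Greedily combine the two least-frequent nodes:
merge c(33) and b(128): 161
merge 161 and a(165): 326
The encoded length is the sum of every internal node's weight: 161 + 326 = 487 bits.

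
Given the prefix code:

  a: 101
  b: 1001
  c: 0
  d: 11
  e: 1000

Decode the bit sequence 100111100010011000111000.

bdebede

Read left to right; each codeword is recognised as soon as it completes (prefix code):
  1001→b | 11→d | 1000→e | 1001→b | 1000→e | 11→d | 1000→e
Decoded message: bdebede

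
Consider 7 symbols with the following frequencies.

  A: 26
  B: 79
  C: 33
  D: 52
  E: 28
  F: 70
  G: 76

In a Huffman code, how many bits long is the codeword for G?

2

Build the tree from the bottom:
A(26) + E(28) → 54
C(33) + D(52) → 85
54 + F(70) → 124
G(76) + B(79) → 155
85 + 124 → 209
155 + 209 → 364
The subtree containing G is merged 2 times, so code length = 2.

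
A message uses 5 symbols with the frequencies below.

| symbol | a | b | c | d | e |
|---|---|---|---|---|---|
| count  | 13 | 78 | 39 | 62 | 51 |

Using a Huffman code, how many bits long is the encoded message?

Build the Huffman tree bottom-up:
a(13) + c(39) → 52
e(51) + 52 → 103
d(62) + b(78) → 140
103 + 140 → 243
The encoded length is the sum of every internal node's weight: 52 + 103 + 140 + 243 = 538 bits.

538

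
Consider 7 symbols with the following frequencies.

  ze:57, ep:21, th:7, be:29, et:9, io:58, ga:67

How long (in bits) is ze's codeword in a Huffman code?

2

Repeatedly merge the two smallest:
merge th(7) and et(9): 16
merge 16 and ep(21): 37
merge be(29) and 37: 66
merge ze(57) and io(58): 115
merge 66 and ga(67): 133
merge 115 and 133: 248
ze's leaf is at depth 2, giving a 2-bit codeword.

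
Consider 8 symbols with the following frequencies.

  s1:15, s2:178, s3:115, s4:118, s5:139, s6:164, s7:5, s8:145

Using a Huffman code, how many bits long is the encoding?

2450

Merge the two smallest weights repeatedly:
merge s7(5) and s1(15): 20
merge 20 and s3(115): 135
merge s4(118) and 135: 253
merge s5(139) and s8(145): 284
merge s6(164) and s2(178): 342
merge 253 and 284: 537
merge 342 and 537: 879
Each symbol's bit-cost is frequency × depth; summing gives 2450 bits (equivalently 20 + 135 + 253 + 284 + 342 + 537 + 879).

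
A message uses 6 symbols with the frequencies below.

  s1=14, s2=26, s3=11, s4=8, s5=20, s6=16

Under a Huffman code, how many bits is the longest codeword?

3

Merge the two lowest-weight nodes at each step:
merge s4(8) and s3(11): 19
merge s1(14) and s6(16): 30
merge 19 and s5(20): 39
merge s2(26) and 30: 56
merge 39 and 56: 95
Maximum depth reached is 3.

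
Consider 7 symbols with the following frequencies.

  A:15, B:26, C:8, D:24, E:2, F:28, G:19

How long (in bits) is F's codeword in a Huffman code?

Build the tree from the bottom:
E(2) + C(8) → 10
10 + A(15) → 25
G(19) + D(24) → 43
25 + B(26) → 51
F(28) + 43 → 71
51 + 71 → 122
F sits 2 levels below the root, so its codeword is 2 bits.

2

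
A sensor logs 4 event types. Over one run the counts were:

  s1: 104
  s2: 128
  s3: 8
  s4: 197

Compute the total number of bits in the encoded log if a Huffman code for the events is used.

789

Greedily combine the two least-frequent nodes:
merge s3(8) and s1(104): 112
merge 112 and s2(128): 240
merge s4(197) and 240: 437
The encoded length is the sum of every internal node's weight: 112 + 240 + 437 = 789 bits.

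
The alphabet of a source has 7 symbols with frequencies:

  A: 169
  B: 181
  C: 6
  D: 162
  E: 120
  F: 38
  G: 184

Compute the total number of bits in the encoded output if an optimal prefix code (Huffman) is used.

2254

Greedily combine the two least-frequent nodes:
C(6) + F(38) → 44
44 + E(120) → 164
D(162) + 164 → 326
A(169) + B(181) → 350
G(184) + 326 → 510
350 + 510 → 860
The encoded length is the sum of every internal node's weight: 44 + 164 + 326 + 350 + 510 + 860 = 2254 bits.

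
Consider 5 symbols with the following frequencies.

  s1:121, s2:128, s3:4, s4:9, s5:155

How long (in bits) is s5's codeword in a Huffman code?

Build the tree from the bottom:
combine s3(4), s4(9) → 13
combine 13, s1(121) → 134
combine s2(128), 134 → 262
combine s5(155), 262 → 417
s5 is merged only at the final step, so code length = 1.

1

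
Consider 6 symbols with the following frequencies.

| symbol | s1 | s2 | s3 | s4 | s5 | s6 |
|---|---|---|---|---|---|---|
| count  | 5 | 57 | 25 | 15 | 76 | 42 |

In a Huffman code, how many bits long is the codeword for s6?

Repeatedly merge the two smallest:
combine s1(5), s4(15) → 20
combine 20, s3(25) → 45
combine s6(42), 45 → 87
combine s2(57), s5(76) → 133
combine 87, 133 → 220
s6's leaf is at depth 2, giving a 2-bit codeword.

2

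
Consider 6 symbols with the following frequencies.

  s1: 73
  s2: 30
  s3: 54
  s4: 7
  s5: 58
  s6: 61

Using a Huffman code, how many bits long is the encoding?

694

Merge the two smallest weights repeatedly:
combine s4(7), s2(30) → 37
combine 37, s3(54) → 91
combine s5(58), s6(61) → 119
combine s1(73), 91 → 164
combine 119, 164 → 283
Total encoded bits = sum of merged weights = 37 + 91 + 119 + 164 + 283 = 694.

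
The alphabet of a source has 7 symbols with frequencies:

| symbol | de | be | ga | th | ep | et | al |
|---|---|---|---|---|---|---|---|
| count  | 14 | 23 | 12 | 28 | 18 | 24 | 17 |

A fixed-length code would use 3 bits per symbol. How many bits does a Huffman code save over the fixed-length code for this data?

28

Fixed-length: 3 bits × 136 symbols = 408 bits.
Huffman merges:
merge ga(12) and de(14): 26
merge al(17) and ep(18): 35
merge be(23) and et(24): 47
merge 26 and th(28): 54
merge 35 and 47: 82
merge 54 and 82: 136
Huffman total = 26 + 35 + 47 + 54 + 82 + 136 = 380 bits.
Saving = 408 − 380 = 28 bits.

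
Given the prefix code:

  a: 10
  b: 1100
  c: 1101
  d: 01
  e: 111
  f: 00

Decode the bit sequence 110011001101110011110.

bbcbea

Read left to right; each codeword is recognised as soon as it completes (prefix code):
  1100→b | 1100→b | 1101→c | 1100→b | 111→e | 10→a
Decoded message: bbcbea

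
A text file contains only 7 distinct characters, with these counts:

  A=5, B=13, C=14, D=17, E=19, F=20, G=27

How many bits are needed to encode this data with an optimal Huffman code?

Build the Huffman tree bottom-up:
combine A(5), B(13) → 18
combine C(14), D(17) → 31
combine 18, E(19) → 37
combine F(20), G(27) → 47
combine 31, 37 → 68
combine 47, 68 → 115
The encoded length is the sum of every internal node's weight: 18 + 31 + 37 + 47 + 68 + 115 = 316 bits.

316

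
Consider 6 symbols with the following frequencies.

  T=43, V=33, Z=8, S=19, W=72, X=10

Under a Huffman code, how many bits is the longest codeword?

5

Merge the two lowest-weight nodes at each step:
combine Z(8), X(10) → 18
combine 18, S(19) → 37
combine V(33), 37 → 70
combine T(43), 70 → 113
combine W(72), 113 → 185
Maximum depth reached is 5.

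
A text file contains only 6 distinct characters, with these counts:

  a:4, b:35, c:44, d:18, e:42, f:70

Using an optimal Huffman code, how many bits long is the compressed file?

Greedily combine the two least-frequent nodes:
combine a(4), d(18) → 22
combine 22, b(35) → 57
combine e(42), c(44) → 86
combine 57, f(70) → 127
combine 86, 127 → 213
Each symbol's bit-cost is frequency × depth; summing gives 505 bits (equivalently 22 + 57 + 86 + 127 + 213).

505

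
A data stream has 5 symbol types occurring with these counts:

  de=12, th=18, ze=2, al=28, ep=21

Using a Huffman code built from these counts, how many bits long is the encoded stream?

Build the Huffman tree bottom-up:
combine ze(2), de(12) → 14
combine 14, th(18) → 32
combine ep(21), al(28) → 49
combine 32, 49 → 81
Each symbol's bit-cost is frequency × depth; summing gives 176 bits (equivalently 14 + 32 + 49 + 81).

176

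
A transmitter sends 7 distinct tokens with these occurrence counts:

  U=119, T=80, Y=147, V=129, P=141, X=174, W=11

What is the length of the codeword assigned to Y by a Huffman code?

2

Build the tree from the bottom:
combine W(11), T(80) → 91
combine 91, U(119) → 210
combine V(129), P(141) → 270
combine Y(147), X(174) → 321
combine 210, 270 → 480
combine 321, 480 → 801
The subtree containing Y is merged 2 times, so code length = 2.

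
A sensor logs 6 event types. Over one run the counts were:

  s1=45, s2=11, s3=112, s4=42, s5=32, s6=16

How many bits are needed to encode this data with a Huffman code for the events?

577

Greedily combine the two least-frequent nodes:
combine s2(11), s6(16) → 27
combine 27, s5(32) → 59
combine s4(42), s1(45) → 87
combine 59, 87 → 146
combine s3(112), 146 → 258
The encoded length is the sum of every internal node's weight: 27 + 59 + 87 + 146 + 258 = 577 bits.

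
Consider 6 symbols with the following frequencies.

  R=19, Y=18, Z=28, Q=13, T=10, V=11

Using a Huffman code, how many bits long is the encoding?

Greedily combine the two least-frequent nodes:
merge T(10) and V(11): 21
merge Q(13) and Y(18): 31
merge R(19) and 21: 40
merge Z(28) and 31: 59
merge 40 and 59: 99
Each symbol's bit-cost is frequency × depth; summing gives 250 bits (equivalently 21 + 31 + 40 + 59 + 99).

250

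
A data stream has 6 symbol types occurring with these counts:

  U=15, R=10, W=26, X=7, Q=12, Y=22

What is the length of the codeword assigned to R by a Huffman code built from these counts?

Build the tree from the bottom:
X(7) + R(10) → 17
Q(12) + U(15) → 27
17 + Y(22) → 39
W(26) + 27 → 53
39 + 53 → 92
R sits 3 levels below the root, so its codeword is 3 bits.

3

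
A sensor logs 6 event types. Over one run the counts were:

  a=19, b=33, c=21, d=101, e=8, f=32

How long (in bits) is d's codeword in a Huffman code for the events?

1

Build the tree from the bottom:
e(8) + a(19) → 27
c(21) + 27 → 48
f(32) + b(33) → 65
48 + 65 → 113
d(101) + 113 → 214
d sits one level below the root: a 1-bit codeword.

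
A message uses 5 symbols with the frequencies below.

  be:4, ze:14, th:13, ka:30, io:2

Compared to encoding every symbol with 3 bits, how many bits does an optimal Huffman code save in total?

Fixed-length: 3 bits × 63 symbols = 189 bits.
Huffman merges:
combine io(2), be(4) → 6
combine 6, th(13) → 19
combine ze(14), 19 → 33
combine ka(30), 33 → 63
Huffman total = 6 + 19 + 33 + 63 = 121 bits.
Saving = 189 − 121 = 68 bits.

68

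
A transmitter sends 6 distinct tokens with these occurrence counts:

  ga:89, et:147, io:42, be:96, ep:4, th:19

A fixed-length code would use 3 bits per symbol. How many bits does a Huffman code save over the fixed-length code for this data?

Fixed-length: 3 bits × 397 symbols = 1191 bits.
Huffman merges:
combine ep(4), th(19) → 23
combine 23, io(42) → 65
combine 65, ga(89) → 154
combine be(96), et(147) → 243
combine 154, 243 → 397
Huffman total = 23 + 65 + 154 + 243 + 397 = 882 bits.
Saving = 1191 − 882 = 309 bits.

309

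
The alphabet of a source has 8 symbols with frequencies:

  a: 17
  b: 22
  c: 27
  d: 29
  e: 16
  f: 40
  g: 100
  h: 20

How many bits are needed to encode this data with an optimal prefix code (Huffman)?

Greedily combine the two least-frequent nodes:
merge e(16) and a(17): 33
merge h(20) and b(22): 42
merge c(27) and d(29): 56
merge 33 and f(40): 73
merge 42 and 56: 98
merge 73 and 98: 171
merge g(100) and 171: 271
Total encoded bits = sum of merged weights = 33 + 42 + 56 + 73 + 98 + 171 + 271 = 744.

744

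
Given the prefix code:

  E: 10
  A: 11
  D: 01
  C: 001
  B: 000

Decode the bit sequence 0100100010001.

Read left to right; each codeword is recognised as soon as it completes (prefix code):
  01→D | 001→C | 000→B | 10→E | 001→C
Decoded message: DCBEC

DCBEC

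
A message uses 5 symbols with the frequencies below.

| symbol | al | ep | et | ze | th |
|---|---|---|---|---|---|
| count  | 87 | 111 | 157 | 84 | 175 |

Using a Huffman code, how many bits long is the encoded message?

1399

Merge the two smallest weights repeatedly:
merge ze(84) and al(87): 171
merge ep(111) and et(157): 268
merge 171 and th(175): 346
merge 268 and 346: 614
The encoded length is the sum of every internal node's weight: 171 + 268 + 346 + 614 = 1399 bits.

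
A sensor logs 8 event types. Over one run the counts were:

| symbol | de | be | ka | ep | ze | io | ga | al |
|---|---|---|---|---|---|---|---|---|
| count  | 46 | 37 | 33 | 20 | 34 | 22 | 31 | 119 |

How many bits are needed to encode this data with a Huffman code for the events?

949

Merge the two smallest weights repeatedly:
merge ep(20) and io(22): 42
merge ga(31) and ka(33): 64
merge ze(34) and be(37): 71
merge 42 and de(46): 88
merge 64 and 71: 135
merge 88 and al(119): 207
merge 135 and 207: 342
The encoded length is the sum of every internal node's weight: 42 + 64 + 71 + 88 + 135 + 207 + 342 = 949 bits.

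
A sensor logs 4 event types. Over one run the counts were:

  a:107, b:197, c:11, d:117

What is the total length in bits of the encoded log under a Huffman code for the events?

785

Build the Huffman tree bottom-up:
combine c(11), a(107) → 118
combine d(117), 118 → 235
combine b(197), 235 → 432
Total encoded bits = sum of merged weights = 118 + 235 + 432 = 785.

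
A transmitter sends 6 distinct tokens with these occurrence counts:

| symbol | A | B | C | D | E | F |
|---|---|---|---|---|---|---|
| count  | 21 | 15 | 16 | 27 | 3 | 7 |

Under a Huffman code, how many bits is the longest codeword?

Merge the two lowest-weight nodes at each step:
merge E(3) and F(7): 10
merge 10 and B(15): 25
merge C(16) and A(21): 37
merge 25 and D(27): 52
merge 37 and 52: 89
The first pair merged (E, F) ends up deepest, at depth 4.

4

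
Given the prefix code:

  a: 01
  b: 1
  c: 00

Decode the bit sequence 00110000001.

cbbcccb

Read left to right; each codeword is recognised as soon as it completes (prefix code):
  00→c | 1→b | 1→b | 00→c | 00→c | 00→c | 1→b
Decoded message: cbbcccb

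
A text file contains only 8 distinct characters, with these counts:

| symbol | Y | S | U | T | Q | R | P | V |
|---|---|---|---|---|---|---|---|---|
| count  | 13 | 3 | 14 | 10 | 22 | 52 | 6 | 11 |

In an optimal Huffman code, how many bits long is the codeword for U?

Huffman merges, smallest pair first:
S(3) + P(6) → 9
9 + T(10) → 19
V(11) + Y(13) → 24
U(14) + 19 → 33
Q(22) + 24 → 46
33 + 46 → 79
R(52) + 79 → 131
The subtree containing U is merged 3 times, so code length = 3.

3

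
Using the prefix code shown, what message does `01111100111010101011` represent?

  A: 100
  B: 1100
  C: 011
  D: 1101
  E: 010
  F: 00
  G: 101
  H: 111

CHFHEGC

Read left to right; each codeword is recognised as soon as it completes (prefix code):
  011→C | 111→H | 00→F | 111→H | 010→E | 101→G | 011→C
Decoded message: CHFHEGC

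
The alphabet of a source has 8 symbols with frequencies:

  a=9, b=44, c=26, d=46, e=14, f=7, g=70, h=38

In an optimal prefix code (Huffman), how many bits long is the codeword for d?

2

Huffman merges, smallest pair first:
f(7) + a(9) → 16
e(14) + 16 → 30
c(26) + 30 → 56
h(38) + b(44) → 82
d(46) + 56 → 102
g(70) + 82 → 152
102 + 152 → 254
d's leaf is at depth 2, giving a 2-bit codeword.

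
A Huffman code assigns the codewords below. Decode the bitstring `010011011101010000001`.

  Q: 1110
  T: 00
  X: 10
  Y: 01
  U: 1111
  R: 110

Read left to right; each codeword is recognised as soon as it completes (prefix code):
  01→Y | 00→T | 110→R | 1110→Q | 10→X | 10→X | 00→T | 00→T | 01→Y
Decoded message: YTRQXXTTY

YTRQXXTTY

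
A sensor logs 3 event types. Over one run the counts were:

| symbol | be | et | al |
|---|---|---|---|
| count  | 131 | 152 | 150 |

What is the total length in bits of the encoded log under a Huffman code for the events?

Build the Huffman tree bottom-up:
be(131) + al(150) → 281
et(152) + 281 → 433
The encoded length is the sum of every internal node's weight: 281 + 433 = 714 bits.

714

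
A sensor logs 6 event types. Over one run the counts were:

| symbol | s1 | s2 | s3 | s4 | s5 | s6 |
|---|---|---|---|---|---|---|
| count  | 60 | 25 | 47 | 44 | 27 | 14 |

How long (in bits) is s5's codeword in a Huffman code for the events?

3

Huffman merges, smallest pair first:
s6(14) + s2(25) → 39
s5(27) + 39 → 66
s4(44) + s3(47) → 91
s1(60) + 66 → 126
91 + 126 → 217
The subtree containing s5 is merged 3 times, so code length = 3.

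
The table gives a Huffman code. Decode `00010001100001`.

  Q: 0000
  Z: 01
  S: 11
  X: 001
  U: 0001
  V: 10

UUVU

Read left to right; each codeword is recognised as soon as it completes (prefix code):
  0001→U | 0001→U | 10→V | 0001→U
Decoded message: UUVU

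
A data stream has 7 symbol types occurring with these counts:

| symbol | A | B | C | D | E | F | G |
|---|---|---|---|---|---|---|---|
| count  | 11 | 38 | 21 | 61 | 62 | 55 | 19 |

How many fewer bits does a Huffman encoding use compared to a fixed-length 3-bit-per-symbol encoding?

97

Fixed-length: 3 bits × 267 symbols = 801 bits.
Huffman merges:
A(11) + G(19) → 30
C(21) + 30 → 51
B(38) + 51 → 89
F(55) + D(61) → 116
E(62) + 89 → 151
116 + 151 → 267
Huffman total = 30 + 51 + 89 + 116 + 151 + 267 = 704 bits.
Saving = 801 − 704 = 97 bits.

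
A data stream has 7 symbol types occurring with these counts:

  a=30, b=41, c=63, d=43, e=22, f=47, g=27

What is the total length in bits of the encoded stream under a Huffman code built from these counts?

756

Greedily combine the two least-frequent nodes:
combine e(22), g(27) → 49
combine a(30), b(41) → 71
combine d(43), f(47) → 90
combine 49, c(63) → 112
combine 71, 90 → 161
combine 112, 161 → 273
The encoded length is the sum of every internal node's weight: 49 + 71 + 90 + 112 + 161 + 273 = 756 bits.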